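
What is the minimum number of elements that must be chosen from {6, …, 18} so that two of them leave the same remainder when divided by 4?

5

Group the integers by remainder mod 4; there are 4 residue classes, each nonempty in this range.
Choosing one from each class (4 integers) avoids any shared remainder.
One more choice must repeat a class, so two differ by a multiple of 4. Hence 4 + 1 = 5.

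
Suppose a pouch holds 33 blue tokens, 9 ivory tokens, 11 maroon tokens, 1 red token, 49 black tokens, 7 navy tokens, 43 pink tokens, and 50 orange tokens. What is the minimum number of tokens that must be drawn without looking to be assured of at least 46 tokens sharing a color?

In the worst case we take at most 45 of each color, but all 33 blue, all 9 ivory, all 11 maroon, all 1 red, all 7 navy, and all 43 pink (fewer than 45), giving 33 + 9 + 11 + 1 + 45 + 7 + 43 + 45 = 194.
One more token then forces some color to 46, so 194 + 1 = 195.

195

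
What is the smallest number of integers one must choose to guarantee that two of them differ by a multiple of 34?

35

Use the pigeonhole principle on residue classes: two integers differ by a multiple of 34 exactly when they share a remainder mod 34.
There are 34 residue classes mod 34, so 34 integers can all lie in distinct classes.
One more integer must repeat a residue, giving a difference divisible by 34. So n = 34 + 1 = 35.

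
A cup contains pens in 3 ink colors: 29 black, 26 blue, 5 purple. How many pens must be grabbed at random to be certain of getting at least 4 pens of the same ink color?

Treat the 3 ink colors as pigeonholes.
The worst case takes 3 pens of each ink color without reaching 4 of any: 3 × 3 = 9.
The next pen must bring some ink color to 4, so 9 + 1 = 10.

10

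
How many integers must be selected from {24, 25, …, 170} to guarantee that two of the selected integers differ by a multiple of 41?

Group the integers by remainder mod 41; there are 41 residue classes, each nonempty in this range.
Choosing one from each class (41 integers) avoids any shared remainder.
One more choice must repeat a class, so two differ by a multiple of 41. Hence 41 + 1 = 42.

42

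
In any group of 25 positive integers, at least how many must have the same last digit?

If each of the 10 possible last digits held at most 2, the total would be at most 10 × 2 = 20 < 25, a contradiction.
So at least one holds ⌈25/10⌉ = 3.

3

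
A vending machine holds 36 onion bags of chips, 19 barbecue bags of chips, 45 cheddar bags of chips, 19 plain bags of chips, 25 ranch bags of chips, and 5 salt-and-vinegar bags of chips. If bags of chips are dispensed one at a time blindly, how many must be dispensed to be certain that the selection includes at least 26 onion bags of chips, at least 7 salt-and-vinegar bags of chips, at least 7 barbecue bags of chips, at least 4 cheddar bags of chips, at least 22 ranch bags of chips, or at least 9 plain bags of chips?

Each of the 6 flavors has its own threshold; avoid all of them simultaneously.
The worst case stops just short of every target: 25 onion, 6 barbecue, 3 cheddar, 8 plain, 21 ranch, all 5 salt-and-vinegar — 25 + 6 + 3 + 8 + 21 + 5 = 68 bags of chips.
One more bag of chips must push some flavor to its target, so 68 + 1 = 69.

69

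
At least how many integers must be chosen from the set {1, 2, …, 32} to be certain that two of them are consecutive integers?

Partition {1, …, 32} into 16 pairs: {1,2}, {3,4}, …, {31,32}.
Choosing 16 integers — say the 16 even numbers 2, 4, …, 32 — takes one from each pair and avoids the property.
Choosing 17 forces two into the same pair by pigeonhole, and those are consecutive. So 17.

17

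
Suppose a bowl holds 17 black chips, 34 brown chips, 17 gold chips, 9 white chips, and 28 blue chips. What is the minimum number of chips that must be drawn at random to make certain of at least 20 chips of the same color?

82

In the worst case we take at most 19 of each color, but all 17 black, all 17 gold, and all 9 white (fewer than 19), giving 17 + 19 + 17 + 9 + 19 = 81.
One more chip then forces some color to 20, so 81 + 1 = 82.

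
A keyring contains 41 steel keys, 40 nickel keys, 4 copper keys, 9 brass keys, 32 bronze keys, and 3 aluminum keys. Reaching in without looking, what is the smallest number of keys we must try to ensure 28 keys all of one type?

98

In the worst case we take at most 27 of each type, but all 4 copper, all 9 brass, and all 3 aluminum (fewer than 27), giving 27 + 27 + 4 + 9 + 27 + 3 = 97.
One more key then forces some type to 28, so 97 + 1 = 98.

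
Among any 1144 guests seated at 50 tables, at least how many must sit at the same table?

If each of the 50 tables held at most 22, the total would be at most 50 × 22 = 1100 < 1144, a contradiction.
So at least one holds ⌈1144/50⌉ = 23.

23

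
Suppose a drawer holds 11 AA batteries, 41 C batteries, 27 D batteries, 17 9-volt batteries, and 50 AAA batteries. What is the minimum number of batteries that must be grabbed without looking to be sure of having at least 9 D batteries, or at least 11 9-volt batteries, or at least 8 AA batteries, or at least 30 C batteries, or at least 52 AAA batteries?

The worst case stops just short of every target: 7 AA, 29 C, 8 D, 10 9-volt, all 50 AAA — 7 + 29 + 8 + 10 + 50 = 104 batteries.
One more battery must push some type to its target, so 104 + 1 = 105.

105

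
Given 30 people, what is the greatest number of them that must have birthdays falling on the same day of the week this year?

5

There are 7 days of the week, which serve as the pigeonholes.
If each of the 7 days of the week held at most 4, the total would be at most 7 × 4 = 28 < 30, a contradiction.
So at least one holds ⌈30/7⌉ = 5.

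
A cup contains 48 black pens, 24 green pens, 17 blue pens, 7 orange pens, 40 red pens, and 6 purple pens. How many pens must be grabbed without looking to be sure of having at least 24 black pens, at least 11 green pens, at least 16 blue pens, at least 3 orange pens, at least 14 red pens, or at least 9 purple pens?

70

The worst case stops just short of every target: 23 black, 10 green, 15 blue, 2 orange, 13 red, all 6 purple — 23 + 10 + 15 + 2 + 13 + 6 = 69 pens.
One more pen must push some ink color to its target, so 69 + 1 = 70.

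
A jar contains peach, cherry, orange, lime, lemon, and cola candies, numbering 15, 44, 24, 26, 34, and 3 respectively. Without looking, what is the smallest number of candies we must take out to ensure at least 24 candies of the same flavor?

Treat the 6 flavors as pigeonholes.
In the worst case we take at most 23 of each flavor, but all 15 peach and all 3 cola (fewer than 23), giving 15 + 23 + 23 + 23 + 23 + 3 = 110.
One more candy then forces some flavor to 24, so 110 + 1 = 111.

111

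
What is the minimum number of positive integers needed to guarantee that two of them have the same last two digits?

101

There are 100 possible two-digit endings acting as pigeonholes.
With 100 positive integers we could place one in each, avoiding any repeat.
One more forces some class to hold 2, so 100 + 1 = 101.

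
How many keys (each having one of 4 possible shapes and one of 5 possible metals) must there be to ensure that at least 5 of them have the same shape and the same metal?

There are 4 × 5 = 20 (shape, metal) combinations acting as pigeonholes.
With 20 × 4 = 80 keys we could place exactly 4 in each, with no (shape, metal) pair reaching 5.
One more forces some (shape, metal) pair to hold 5, so 80 + 1 = 81.

81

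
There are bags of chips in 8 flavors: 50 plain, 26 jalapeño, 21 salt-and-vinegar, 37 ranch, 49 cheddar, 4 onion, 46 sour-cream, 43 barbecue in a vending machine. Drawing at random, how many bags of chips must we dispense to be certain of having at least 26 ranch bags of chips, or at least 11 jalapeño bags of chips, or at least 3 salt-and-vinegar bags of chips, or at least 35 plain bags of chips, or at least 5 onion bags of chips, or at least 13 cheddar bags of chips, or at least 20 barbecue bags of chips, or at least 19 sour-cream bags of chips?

125

Each of the 8 flavors has its own threshold; avoid all of them simultaneously.
The worst case stops just short of every target: 34 plain, 10 jalapeño, 2 salt-and-vinegar, 25 ranch, 12 cheddar, 4 onion, 18 sour-cream, 19 barbecue — 34 + 10 + 2 + 25 + 12 + 4 + 18 + 19 = 124 bags of chips.
One more bag of chips must push some flavor to its target, so 124 + 1 = 125.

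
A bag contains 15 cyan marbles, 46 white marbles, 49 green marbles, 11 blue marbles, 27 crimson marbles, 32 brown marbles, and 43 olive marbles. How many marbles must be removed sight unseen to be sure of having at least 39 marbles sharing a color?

200

Treat the 7 colors as pigeonholes.
In the worst case we take at most 38 of each color, but all 15 cyan, all 11 blue, all 27 crimson, and all 32 brown (fewer than 38), giving 15 + 38 + 38 + 11 + 27 + 32 + 38 = 199.
One more marble then forces some color to 39, so 199 + 1 = 200.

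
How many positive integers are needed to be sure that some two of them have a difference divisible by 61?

62

Two integers differ by a multiple of 61 exactly when they share a remainder mod 61.
There are 61 residue classes mod 61, so 61 integers can all lie in distinct classes.
One more integer must repeat a residue, giving a difference divisible by 61. So n = 61 + 1 = 62.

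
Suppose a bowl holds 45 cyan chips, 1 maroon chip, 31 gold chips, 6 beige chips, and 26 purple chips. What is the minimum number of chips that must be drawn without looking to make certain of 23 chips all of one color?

74

Treat the 5 colors as pigeonholes.
In the worst case we take at most 22 of each color, but all 1 maroon and all 6 beige (fewer than 22), giving 22 + 1 + 22 + 6 + 22 = 73.
One more chip then forces some color to 23, so 73 + 1 = 74.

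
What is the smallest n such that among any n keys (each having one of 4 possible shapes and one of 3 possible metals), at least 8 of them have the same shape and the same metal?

85

There are 4 × 3 = 12 (shape, metal) combinations acting as pigeonholes.
With 12 × 7 = 84 keys we could place exactly 7 in each, with no (shape, metal) pair reaching 8.
One more forces some (shape, metal) pair to hold 8, so 84 + 1 = 85.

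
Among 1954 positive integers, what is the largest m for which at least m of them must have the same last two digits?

There are 100 possible two-digit endings, which serve as the pigeonholes.
If each of the 100 possible two-digit endings held at most 19, the total would be at most 100 × 19 = 1900 < 1954, a contradiction.
So at least one holds ⌈1954/100⌉ = 20.

20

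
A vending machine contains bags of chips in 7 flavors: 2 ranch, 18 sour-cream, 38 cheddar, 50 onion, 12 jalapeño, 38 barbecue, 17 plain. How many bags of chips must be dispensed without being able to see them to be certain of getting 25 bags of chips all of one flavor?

In the worst case we take at most 24 of each flavor, but all 2 ranch, all 18 sour-cream, all 12 jalapeño, and all 17 plain (fewer than 24), giving 2 + 18 + 24 + 24 + 12 + 24 + 17 = 121.
One more bag of chips then forces some flavor to 25, so 121 + 1 = 122.

122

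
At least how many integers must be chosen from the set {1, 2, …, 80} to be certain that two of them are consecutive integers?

41

Partition {1, …, 80} into 40 pairs: {1,2}, {3,4}, …, {79,80}.
Choosing 40 integers — say the 40 even numbers 2, 4, …, 80 — takes one from each pair and avoids the property.
Choosing 41 forces two into the same pair by pigeonhole, and those are consecutive. So 41.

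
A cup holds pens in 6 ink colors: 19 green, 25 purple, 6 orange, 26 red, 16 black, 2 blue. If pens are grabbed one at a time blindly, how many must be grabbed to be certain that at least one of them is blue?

The worst case draws every non-blue pen first: 19 + 25 + 6 + 26 + 16 = 92.
The next draw is then forced to be blue, giving 92 + 1 = 93.

93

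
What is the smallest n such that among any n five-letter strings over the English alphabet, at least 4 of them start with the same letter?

79

There are 26 possible first letters acting as pigeonholes.
With 26 × 3 = 78 five-letter strings over the English alphabet we could place exactly 3 in each, with no class reaching 4.
One more forces some class to hold 4, so 78 + 1 = 79.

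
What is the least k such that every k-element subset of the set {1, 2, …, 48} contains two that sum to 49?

Partition {1, …, 48} into 24 pairs: {1,48}, {2,47}, …, {24,25}.
Choosing 24 integers — say the integers 1 through 24 — takes one from each pair and avoids the property.
Choosing 25 forces two into the same pair by pigeonhole, and those sum to 49. So 25.

25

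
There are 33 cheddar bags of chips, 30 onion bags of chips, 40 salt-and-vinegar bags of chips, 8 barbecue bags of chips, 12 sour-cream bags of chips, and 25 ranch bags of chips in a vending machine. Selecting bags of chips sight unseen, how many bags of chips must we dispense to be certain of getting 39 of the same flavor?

In the worst case we take at most 38 of each flavor, but all 33 cheddar, all 30 onion, all 8 barbecue, all 12 sour-cream, and all 25 ranch (fewer than 38), giving 33 + 30 + 38 + 8 + 12 + 25 = 146.
One more bag of chips then forces some flavor to 39, so 146 + 1 = 147.

147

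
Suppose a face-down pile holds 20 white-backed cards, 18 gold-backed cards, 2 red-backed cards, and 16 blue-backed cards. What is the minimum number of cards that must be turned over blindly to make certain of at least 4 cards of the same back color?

In the worst case we take at most 3 of each back color, but all 2 red-backed (fewer than 3), giving 3 + 3 + 2 + 3 = 11.
One more card then forces some back color to 4, so 11 + 1 = 12.

12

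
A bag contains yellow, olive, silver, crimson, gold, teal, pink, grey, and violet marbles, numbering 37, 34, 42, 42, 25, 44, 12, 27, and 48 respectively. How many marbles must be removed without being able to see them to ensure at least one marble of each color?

300

The hardest color to obtain is pink: we could draw every other marble first — 311 − 12 = 299 marbles — without a single pink one.
The next draw must be pink, so 299 + 1 = 300.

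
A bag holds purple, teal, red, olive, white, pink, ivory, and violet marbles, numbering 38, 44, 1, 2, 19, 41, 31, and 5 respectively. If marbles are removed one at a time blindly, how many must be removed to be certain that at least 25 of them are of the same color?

In the worst case we take at most 24 of each color, but all 1 red, all 2 olive, all 19 white, and all 5 violet (fewer than 24), giving 24 + 24 + 1 + 2 + 19 + 24 + 24 + 5 = 123.
One more marble then forces some color to 25, so 123 + 1 = 124.

124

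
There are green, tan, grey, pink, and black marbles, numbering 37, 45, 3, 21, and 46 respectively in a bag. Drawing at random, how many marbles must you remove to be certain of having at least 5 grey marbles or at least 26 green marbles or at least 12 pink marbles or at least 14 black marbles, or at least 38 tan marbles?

90

The worst case stops just short of every target: 25 green, 37 tan, all 3 grey, 11 pink, 13 black — 25 + 37 + 3 + 11 + 13 = 89 marbles.
One more marble must push some color to its target, so 89 + 1 = 90.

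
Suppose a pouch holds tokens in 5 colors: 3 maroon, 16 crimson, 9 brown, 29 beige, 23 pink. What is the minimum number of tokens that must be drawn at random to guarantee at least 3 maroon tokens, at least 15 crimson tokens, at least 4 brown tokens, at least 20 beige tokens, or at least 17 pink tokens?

55

The worst case stops just short of every target: 2 maroon, 14 crimson, 3 brown, 19 beige, 16 pink — 2 + 14 + 3 + 19 + 16 = 54 tokens.
One more token must push some color to its target, so 54 + 1 = 55.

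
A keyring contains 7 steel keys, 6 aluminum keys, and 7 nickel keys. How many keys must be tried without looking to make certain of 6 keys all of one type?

Treat the 3 types as pigeonholes.
The worst case takes 5 keys of each type without reaching 6 of any: 3 × 5 = 15.
The next key must bring some type to 6, so 15 + 1 = 16.

16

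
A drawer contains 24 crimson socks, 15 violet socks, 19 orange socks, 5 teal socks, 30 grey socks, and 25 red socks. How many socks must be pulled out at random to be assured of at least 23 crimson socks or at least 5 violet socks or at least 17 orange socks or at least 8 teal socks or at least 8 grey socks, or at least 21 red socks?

75

Each of the 6 colors has its own threshold; avoid all of them simultaneously.
The worst case stops just short of every target: 22 crimson, 4 violet, 16 orange, all 5 teal, 7 grey, 20 red — 22 + 4 + 16 + 5 + 7 + 20 = 74 socks.
One more sock must push some color to its target, so 74 + 1 = 75.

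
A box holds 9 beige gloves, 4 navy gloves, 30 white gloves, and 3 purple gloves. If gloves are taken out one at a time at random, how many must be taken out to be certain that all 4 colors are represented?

44

The hardest color to obtain is purple: we could draw every other glove first — 46 − 3 = 43 gloves — without a single purple one.
The next draw must be purple, so 43 + 1 = 44.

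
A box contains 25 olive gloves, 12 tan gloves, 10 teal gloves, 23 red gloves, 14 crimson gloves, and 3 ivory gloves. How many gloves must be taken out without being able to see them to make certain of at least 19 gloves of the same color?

Treat the 6 colors as pigeonholes.
In the worst case we take at most 18 of each color, but all 12 tan, all 10 teal, all 14 crimson, and all 3 ivory (fewer than 18), giving 18 + 12 + 10 + 18 + 14 + 3 = 75.
One more glove then forces some color to 19, so 75 + 1 = 76.

76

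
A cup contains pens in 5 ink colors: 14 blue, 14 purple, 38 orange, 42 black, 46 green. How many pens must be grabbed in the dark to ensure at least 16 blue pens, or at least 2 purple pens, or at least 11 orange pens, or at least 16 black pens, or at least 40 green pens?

80

The worst case stops just short of every target: all 14 blue, 1 purple, 10 orange, 15 black, 39 green — 14 + 1 + 10 + 15 + 39 = 79 pens.
One more pen must push some ink color to its target, so 79 + 1 = 80.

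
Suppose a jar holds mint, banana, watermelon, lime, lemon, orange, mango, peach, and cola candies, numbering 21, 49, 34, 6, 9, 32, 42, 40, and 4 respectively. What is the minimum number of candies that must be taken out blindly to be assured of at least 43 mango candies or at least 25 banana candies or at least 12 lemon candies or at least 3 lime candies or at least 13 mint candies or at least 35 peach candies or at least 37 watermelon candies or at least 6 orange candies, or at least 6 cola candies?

The worst case stops just short of every target: 12 mint, 24 banana, all 34 watermelon, 2 lime, all 9 lemon, 5 orange, 42 mango, 34 peach, all 4 cola — 12 + 24 + 34 + 2 + 9 + 5 + 42 + 34 + 4 = 166 candies.
One more candy must push some flavor to its target, so 166 + 1 = 167.

167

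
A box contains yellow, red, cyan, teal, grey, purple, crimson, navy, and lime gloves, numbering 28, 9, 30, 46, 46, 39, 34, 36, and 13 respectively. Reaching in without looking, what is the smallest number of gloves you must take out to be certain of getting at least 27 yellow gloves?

280

The worst case draws every non-yellow glove first: 9 + 30 + 46 + 46 + 39 + 34 + 36 + 13 = 253.
The next 27 draws are then forced to be yellow, giving 253 + 27 = 280.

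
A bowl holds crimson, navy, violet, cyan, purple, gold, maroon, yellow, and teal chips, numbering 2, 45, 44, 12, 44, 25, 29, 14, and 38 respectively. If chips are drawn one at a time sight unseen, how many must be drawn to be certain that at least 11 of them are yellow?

250

The worst case draws every non-yellow chip first: 2 + 45 + 44 + 12 + 44 + 25 + 29 + 38 = 239.
The next 11 draws are then forced to be yellow, giving 239 + 11 = 250.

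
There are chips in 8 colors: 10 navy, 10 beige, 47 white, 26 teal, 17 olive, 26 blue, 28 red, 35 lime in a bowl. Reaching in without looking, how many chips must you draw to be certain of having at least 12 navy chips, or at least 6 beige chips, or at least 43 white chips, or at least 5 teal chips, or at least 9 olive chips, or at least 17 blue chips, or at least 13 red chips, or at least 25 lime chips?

The worst case stops just short of every target: all 10 navy, 5 beige, 42 white, 4 teal, 8 olive, 16 blue, 12 red, 24 lime — 10 + 5 + 42 + 4 + 8 + 16 + 12 + 24 = 121 chips.
One more chip must push some color to its target, so 121 + 1 = 122.

122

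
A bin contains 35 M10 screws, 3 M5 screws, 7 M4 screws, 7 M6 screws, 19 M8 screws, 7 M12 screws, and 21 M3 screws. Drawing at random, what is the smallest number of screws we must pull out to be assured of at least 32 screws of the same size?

Treat the 7 sizes as pigeonholes.
In the worst case we take at most 31 of each size, but all 3 M5, all 7 M4, all 7 M6, all 19 M8, all 7 M12, and all 21 M3 (fewer than 31), giving 31 + 3 + 7 + 7 + 19 + 7 + 21 = 95.
One more screw then forces some size to 32, so 95 + 1 = 96.

96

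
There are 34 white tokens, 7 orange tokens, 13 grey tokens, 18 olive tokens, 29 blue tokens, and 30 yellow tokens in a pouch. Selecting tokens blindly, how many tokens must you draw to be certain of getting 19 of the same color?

93

In the worst case we take at most 18 of each color, but all 7 orange and all 13 grey (fewer than 18), giving 18 + 7 + 13 + 18 + 18 + 18 = 92.
One more token then forces some color to 19, so 92 + 1 = 93.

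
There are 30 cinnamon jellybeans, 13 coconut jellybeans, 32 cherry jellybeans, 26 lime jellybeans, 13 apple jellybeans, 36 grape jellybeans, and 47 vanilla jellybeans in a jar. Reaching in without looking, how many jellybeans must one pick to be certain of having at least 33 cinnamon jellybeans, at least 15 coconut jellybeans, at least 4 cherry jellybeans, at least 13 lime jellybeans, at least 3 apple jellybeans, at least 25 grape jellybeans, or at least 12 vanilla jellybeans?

The worst case stops just short of every target: all 30 cinnamon, all 13 coconut, 3 cherry, 12 lime, 2 apple, 24 grape, 11 vanilla — 30 + 13 + 3 + 12 + 2 + 24 + 11 = 95 jellybeans.
One more jellybean must push some flavor to its target, so 95 + 1 = 96.

96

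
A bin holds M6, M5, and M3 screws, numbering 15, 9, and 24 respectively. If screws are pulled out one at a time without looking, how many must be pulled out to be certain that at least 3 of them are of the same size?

The worst case takes 2 screws of each size without reaching 3 of any: 3 × 2 = 6.
The next screw must bring some size to 3, so 6 + 1 = 7.

7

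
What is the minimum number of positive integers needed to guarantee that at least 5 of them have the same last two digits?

There are 100 possible two-digit endings acting as pigeonholes.
With 100 × 4 = 400 positive integers we could place exactly 4 in each, with no class reaching 5.
One more forces some class to hold 5, so 400 + 1 = 401.

401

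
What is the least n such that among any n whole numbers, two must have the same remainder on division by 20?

Two integers differ by a multiple of 20 exactly when they share a remainder mod 20.
There are 20 residue classes mod 20, so 20 integers can all lie in distinct classes.
One more integer must repeat a residue, giving a difference divisible by 20. So n = 20 + 1 = 21.

21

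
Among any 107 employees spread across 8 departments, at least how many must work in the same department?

14

If each of the 8 departments held at most 13, the total would be at most 8 × 13 = 104 < 107, a contradiction.
So at least one holds ⌈107/8⌉ = 14.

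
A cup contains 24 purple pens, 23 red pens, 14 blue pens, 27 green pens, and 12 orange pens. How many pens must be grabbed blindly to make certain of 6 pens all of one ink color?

26

The worst case takes 5 pens of each ink color without reaching 6 of any: 5 × 5 = 25.
The next pen must bring some ink color to 6, so 25 + 1 = 26.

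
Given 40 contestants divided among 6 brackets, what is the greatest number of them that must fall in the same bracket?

The 40 contestants fall into 6 brackets.
If each of the 6 brackets held at most 6, the total would be at most 6 × 6 = 36 < 40, a contradiction.
So at least one holds ⌈40/6⌉ = 7.

7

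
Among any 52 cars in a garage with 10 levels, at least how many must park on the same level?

6

The 52 cars fall into 10 levels.
If each of the 10 levels held at most 5, the total would be at most 10 × 5 = 50 < 52, a contradiction.
So at least one holds ⌈52/10⌉ = 6.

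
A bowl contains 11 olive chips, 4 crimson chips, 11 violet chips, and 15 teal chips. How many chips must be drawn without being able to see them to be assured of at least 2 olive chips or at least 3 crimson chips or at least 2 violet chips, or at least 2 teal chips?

6

The worst case stops just short of every target: 1 olive, 2 crimson, 1 violet, 1 teal — 1 + 2 + 1 + 1 = 5 chips.
One more chip must push some color to its target, so 5 + 1 = 6.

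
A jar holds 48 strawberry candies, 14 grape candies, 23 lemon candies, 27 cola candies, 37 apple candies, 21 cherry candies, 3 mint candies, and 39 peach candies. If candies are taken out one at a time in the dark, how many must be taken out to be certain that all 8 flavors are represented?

210

The hardest flavor to obtain is mint: we could draw every other candy first — 212 − 3 = 209 candies — without a single mint one.
The next draw must be mint, so 209 + 1 = 210.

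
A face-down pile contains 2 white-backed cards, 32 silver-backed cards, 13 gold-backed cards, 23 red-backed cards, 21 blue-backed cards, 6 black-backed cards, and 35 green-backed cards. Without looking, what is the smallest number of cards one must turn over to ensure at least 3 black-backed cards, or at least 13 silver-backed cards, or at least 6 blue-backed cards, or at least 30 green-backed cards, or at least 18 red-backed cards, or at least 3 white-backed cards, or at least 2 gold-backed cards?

Each of the 7 back colors has its own threshold; avoid all of them simultaneously.
The worst case stops just short of every target: 2 white-backed, 12 silver-backed, 1 gold-backed, 17 red-backed, 5 blue-backed, 2 black-backed, 29 green-backed — 2 + 12 + 1 + 17 + 5 + 2 + 29 = 68 cards.
One more card must push some back color to its target, so 68 + 1 = 69.

69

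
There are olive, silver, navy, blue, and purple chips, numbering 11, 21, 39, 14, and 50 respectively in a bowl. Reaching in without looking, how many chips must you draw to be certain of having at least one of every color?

125

The hardest color to obtain is olive: we could draw every other chip first — 135 − 11 = 124 chips — without a single olive one.
The next draw must be olive, so 124 + 1 = 125.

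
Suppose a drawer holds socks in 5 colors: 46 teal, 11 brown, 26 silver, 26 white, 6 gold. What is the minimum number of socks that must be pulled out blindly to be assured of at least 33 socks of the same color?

Treat the 5 colors as pigeonholes.
In the worst case we take at most 32 of each color, but all 11 brown, all 26 silver, all 26 white, and all 6 gold (fewer than 32), giving 32 + 11 + 26 + 26 + 6 = 101.
One more sock then forces some color to 33, so 101 + 1 = 102.

102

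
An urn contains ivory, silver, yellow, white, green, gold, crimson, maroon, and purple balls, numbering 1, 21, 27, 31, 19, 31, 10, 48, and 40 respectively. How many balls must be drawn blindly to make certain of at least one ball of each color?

The hardest color to obtain is ivory: we could draw every other ball first — 228 − 1 = 227 balls — without a single ivory one.
The next draw must be ivory, so 227 + 1 = 228.

228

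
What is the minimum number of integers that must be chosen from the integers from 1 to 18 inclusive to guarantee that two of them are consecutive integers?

Partition {1, …, 18} into 9 pairs: {1,2}, {3,4}, …, {17,18}.
Choosing 9 integers — say the 9 even numbers 2, 4, …, 18 — takes one from each pair and avoids the property.
Choosing 10 forces two into the same pair by pigeonhole, and those are consecutive. So 10.

10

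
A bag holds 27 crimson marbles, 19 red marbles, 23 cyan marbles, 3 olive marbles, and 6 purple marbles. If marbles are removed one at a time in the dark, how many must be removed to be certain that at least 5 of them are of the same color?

20

In the worst case we take at most 4 of each color, but all 3 olive (fewer than 4), giving 4 + 4 + 4 + 3 + 4 = 19.
One more marble then forces some color to 5, so 19 + 1 = 20.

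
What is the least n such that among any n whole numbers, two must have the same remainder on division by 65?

66

Use the pigeonhole principle on residue classes: two integers differ by a multiple of 65 exactly when they share a remainder mod 65.
There are 65 residue classes mod 65, so 65 integers can all lie in distinct classes.
One more integer must repeat a residue, giving a difference divisible by 65. So n = 65 + 1 = 66.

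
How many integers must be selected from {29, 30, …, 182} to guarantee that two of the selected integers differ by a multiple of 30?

Use the pigeonhole principle on residue classes: group the integers by remainder mod 30; there are 30 residue classes, each nonempty in this range.
Choosing one from each class (30 integers) avoids any shared remainder.
One more choice must repeat a class, so two differ by a multiple of 30. Hence 30 + 1 = 31.

31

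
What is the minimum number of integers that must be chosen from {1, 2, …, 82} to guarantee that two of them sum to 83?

42

Partition {1, …, 82} into 41 pairs: {1,82}, {2,81}, …, {41,42}.
Choosing 41 integers — say the integers 1 through 41 — takes one from each pair and avoids the property.
Choosing 42 forces two into the same pair by pigeonhole, and those sum to 83. So 42.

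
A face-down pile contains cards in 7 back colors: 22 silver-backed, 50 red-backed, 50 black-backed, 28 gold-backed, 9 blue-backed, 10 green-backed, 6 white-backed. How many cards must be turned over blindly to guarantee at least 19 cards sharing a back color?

98

Treat the 7 back colors as pigeonholes.
In the worst case we take at most 18 of each back color, but all 9 blue-backed, all 10 green-backed, and all 6 white-backed (fewer than 18), giving 18 + 18 + 18 + 18 + 9 + 10 + 6 = 97.
One more card then forces some back color to 19, so 97 + 1 = 98.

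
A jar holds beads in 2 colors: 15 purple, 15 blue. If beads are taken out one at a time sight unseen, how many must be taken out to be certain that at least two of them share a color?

The worst case takes 1 bead of each color without reaching 2 of any: 2 × 1 = 2.
The next bead must bring some color to 2, so 2 + 1 = 3.

3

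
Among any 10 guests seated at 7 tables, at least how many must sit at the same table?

2

The 10 guests fall into 7 tables.
If each of the 7 tables held at most 1, the total would be at most 7 × 1 = 7 < 10, a contradiction.
So at least one holds ⌈10/7⌉ = 2.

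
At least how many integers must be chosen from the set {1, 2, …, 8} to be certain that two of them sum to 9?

Partition {1, …, 8} into 4 pairs: {1,8}, {2,7}, …, {4,5}.
Choosing 4 integers — say the integers 1 through 4 — takes one from each pair and avoids the property.
Choosing 5 forces two into the same pair by pigeonhole, and those sum to 9. So 5.

5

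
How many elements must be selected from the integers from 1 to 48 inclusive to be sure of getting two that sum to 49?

25

Partition {1, …, 48} into 24 pairs: {1,48}, {2,47}, …, {24,25}.
Choosing 24 integers — say the integers 1 through 24 — takes one from each pair and avoids the property.
Choosing 25 forces two into the same pair by pigeonhole, and those sum to 49. So 25.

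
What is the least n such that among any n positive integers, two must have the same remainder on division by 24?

Two integers differ by a multiple of 24 exactly when they share a remainder mod 24.
There are 24 residue classes mod 24, so 24 integers can all lie in distinct classes.
One more integer must repeat a residue, giving a difference divisible by 24. So n = 24 + 1 = 25.

25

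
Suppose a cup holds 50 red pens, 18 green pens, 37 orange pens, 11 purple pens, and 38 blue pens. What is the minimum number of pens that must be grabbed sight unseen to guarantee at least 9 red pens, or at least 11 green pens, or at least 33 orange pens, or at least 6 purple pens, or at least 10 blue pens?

65

Each of the 5 ink colors has its own threshold; avoid all of them simultaneously.
The worst case stops just short of every target: 8 red, 10 green, 32 orange, 5 purple, 9 blue — 8 + 10 + 32 + 5 + 9 = 64 pens.
One more pen must push some ink color to its target, so 64 + 1 = 65.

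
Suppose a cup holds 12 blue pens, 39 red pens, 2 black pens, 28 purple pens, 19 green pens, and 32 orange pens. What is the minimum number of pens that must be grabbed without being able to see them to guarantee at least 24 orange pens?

124

To avoid orange pens as long as possible, exhaust the other 5 ink colors first.
The worst case draws every non-orange pen first: 12 + 39 + 2 + 28 + 19 = 100.
The next 24 draws are then forced to be orange, giving 100 + 24 = 124.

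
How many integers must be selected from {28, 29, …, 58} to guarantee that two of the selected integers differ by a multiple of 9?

10

Use the pigeonhole principle on residue classes: group the integers by remainder mod 9; there are 9 residue classes, each nonempty in this range.
Choosing one from each class (9 integers) avoids any shared remainder.
One more choice must repeat a class, so two differ by a multiple of 9. Hence 9 + 1 = 10.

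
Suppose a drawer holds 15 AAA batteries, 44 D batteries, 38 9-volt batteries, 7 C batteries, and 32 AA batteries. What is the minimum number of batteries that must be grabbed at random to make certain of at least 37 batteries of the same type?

In the worst case we take at most 36 of each type, but all 15 AAA, all 7 C, and all 32 AA (fewer than 36), giving 15 + 36 + 36 + 7 + 32 = 126.
One more battery then forces some type to 37, so 126 + 1 = 127.

127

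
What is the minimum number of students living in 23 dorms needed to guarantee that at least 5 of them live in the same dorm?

There are 23 dorms acting as pigeonholes.
With 23 × 4 = 92 students we could place exactly 4 in each, with no class reaching 5.
One more forces some class to hold 5, so 92 + 1 = 93.

93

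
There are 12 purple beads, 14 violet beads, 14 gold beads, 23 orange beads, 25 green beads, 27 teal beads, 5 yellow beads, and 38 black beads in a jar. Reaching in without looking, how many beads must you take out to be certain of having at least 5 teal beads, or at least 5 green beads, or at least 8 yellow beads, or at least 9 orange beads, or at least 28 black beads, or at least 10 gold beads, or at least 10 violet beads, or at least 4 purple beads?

The worst case stops just short of every target: 3 purple, 9 violet, 9 gold, 8 orange, 4 green, 4 teal, all 5 yellow, 27 black — 3 + 9 + 9 + 8 + 4 + 4 + 5 + 27 = 69 beads.
One more bead must push some color to its target, so 69 + 1 = 70.

70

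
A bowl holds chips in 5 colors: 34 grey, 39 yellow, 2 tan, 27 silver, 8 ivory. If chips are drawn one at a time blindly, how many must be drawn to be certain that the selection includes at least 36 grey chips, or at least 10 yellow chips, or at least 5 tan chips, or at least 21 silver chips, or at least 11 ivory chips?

74

Each of the 5 colors has its own threshold; avoid all of them simultaneously.
The worst case stops just short of every target: all 34 grey, 9 yellow, all 2 tan, 20 silver, all 8 ivory — 34 + 9 + 2 + 20 + 8 = 73 chips.
One more chip must push some color to its target, so 73 + 1 = 74.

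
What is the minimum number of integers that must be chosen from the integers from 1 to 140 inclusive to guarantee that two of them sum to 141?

Partition {1, …, 140} into 70 pairs: {1,140}, {2,139}, …, {70,71}.
Choosing 70 integers — say the integers 1 through 70 — takes one from each pair and avoids the property.
Choosing 71 forces two into the same pair by pigeonhole, and those sum to 141. So 71.

71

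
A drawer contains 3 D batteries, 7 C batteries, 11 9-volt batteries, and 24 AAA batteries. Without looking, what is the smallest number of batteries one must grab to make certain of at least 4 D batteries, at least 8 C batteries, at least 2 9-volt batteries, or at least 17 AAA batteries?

28

The worst case stops just short of every target: 3 D, 7 C, 1 9-volt, 16 AAA — 3 + 7 + 1 + 16 = 27 batteries.
One more battery must push some type to its target, so 27 + 1 = 28.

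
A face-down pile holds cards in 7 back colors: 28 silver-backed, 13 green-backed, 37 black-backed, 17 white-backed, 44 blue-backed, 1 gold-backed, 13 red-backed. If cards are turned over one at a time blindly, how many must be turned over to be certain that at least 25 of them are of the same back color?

Treat the 7 back colors as pigeonholes.
In the worst case we take at most 24 of each back color, but all 13 green-backed, all 17 white-backed, all 1 gold-backed, and all 13 red-backed (fewer than 24), giving 24 + 13 + 24 + 17 + 24 + 1 + 13 = 116.
One more card then forces some back color to 25, so 116 + 1 = 117.

117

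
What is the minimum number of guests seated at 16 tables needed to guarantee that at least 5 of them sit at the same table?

There are 16 tables acting as pigeonholes.
With 16 × 4 = 64 guests we could place exactly 4 in each, with no class reaching 5.
One more forces some class to hold 5, so 64 + 1 = 65.

65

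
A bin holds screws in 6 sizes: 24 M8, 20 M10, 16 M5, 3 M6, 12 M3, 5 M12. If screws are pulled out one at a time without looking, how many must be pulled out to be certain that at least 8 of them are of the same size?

37

Treat the 6 sizes as pigeonholes.
In the worst case we take at most 7 of each size, but all 3 M6 and all 5 M12 (fewer than 7), giving 7 + 7 + 7 + 3 + 7 + 5 = 36.
One more screw then forces some size to 8, so 36 + 1 = 37.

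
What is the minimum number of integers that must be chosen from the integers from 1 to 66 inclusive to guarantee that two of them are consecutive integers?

Partition {1, …, 66} into 33 pairs: {1,2}, {3,4}, …, {65,66}.
Choosing 33 integers — say the 33 even numbers 2, 4, …, 66 — takes one from each pair and avoids the property.
Choosing 34 forces two into the same pair by pigeonhole, and those are consecutive. So 34.

34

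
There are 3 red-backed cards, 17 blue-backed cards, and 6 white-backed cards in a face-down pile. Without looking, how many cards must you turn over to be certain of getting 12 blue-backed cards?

To avoid blue-backed cards as long as possible, exhaust the other 2 back colors first.
The worst case draws every non-blue-backed card first: 3 + 6 = 9.
The next 12 draws are then forced to be blue-backed, giving 9 + 12 = 21.

21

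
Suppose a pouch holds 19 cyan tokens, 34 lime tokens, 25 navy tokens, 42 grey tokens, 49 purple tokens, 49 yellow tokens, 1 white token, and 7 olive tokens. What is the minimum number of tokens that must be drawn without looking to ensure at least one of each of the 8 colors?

The hardest color to obtain is white: we could draw every other token first — 226 − 1 = 225 tokens — without a single white one.
The next draw must be white, so 225 + 1 = 226.

226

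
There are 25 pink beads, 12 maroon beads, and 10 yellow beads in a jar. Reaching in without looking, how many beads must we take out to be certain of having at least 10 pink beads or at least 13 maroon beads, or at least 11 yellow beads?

32

The worst case stops just short of every target: 9 pink, 12 maroon, 10 yellow — 9 + 12 + 10 = 31 beads.
One more bead must push some color to its target, so 31 + 1 = 32.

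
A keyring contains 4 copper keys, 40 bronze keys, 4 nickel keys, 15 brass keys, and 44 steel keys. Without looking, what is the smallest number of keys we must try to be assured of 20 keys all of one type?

Treat the 5 types as pigeonholes.
In the worst case we take at most 19 of each type, but all 4 copper, all 4 nickel, and all 15 brass (fewer than 19), giving 4 + 19 + 4 + 15 + 19 = 61.
One more key then forces some type to 20, so 61 + 1 = 62.

62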